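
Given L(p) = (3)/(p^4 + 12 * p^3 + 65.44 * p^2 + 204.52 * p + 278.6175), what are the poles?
Set denominator = 0: p^4 + 12*p^3 + 65.44*p^2 + 204.52*p + 278.6175 = (p + 3.5)(p + 4.5)(p^2 + 4*p + 17.69) = 0 → Poles: -2 + 3.7j, -2 - 3.7j, -3.5, -4.5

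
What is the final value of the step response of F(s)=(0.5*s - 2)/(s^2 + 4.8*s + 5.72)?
FVT: lim_{t→∞} y(t) = lim_{s→0} s*Y(s) where Y(s) = F(s)/s.
= lim_{s→0} F(s) = F(0) = num(0)/den(0) = -2/5.72 = -0.3497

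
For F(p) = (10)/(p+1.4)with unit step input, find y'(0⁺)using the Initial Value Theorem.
IVT: y'(0⁺) = lim_{p→∞} p²·Y(p) = lim_{p→∞} p·F(p).
deg(num) = 0, deg(den) = 1, relative degree = 1, so p·F(p) → (leading num)/(leading den) = 10/1 = 10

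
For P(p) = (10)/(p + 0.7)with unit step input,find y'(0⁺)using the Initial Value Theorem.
IVT: y'(0⁺) = lim_{p→∞} p²·Y(p) = lim_{p→∞} p·P(p).
deg(num) = 0, deg(den) = 1, relative degree = 1, so p·P(p) → (leading num)/(leading den) = 10/1 = 10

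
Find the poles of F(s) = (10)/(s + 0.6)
Set denominator = 0: s + 0.6 = 0 → Poles: -0.6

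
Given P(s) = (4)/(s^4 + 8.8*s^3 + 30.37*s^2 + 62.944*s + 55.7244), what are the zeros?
Numerator is a nonzero constant (4) → Zeros: none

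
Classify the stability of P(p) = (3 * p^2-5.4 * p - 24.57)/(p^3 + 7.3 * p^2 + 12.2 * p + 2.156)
Denominator: p^3 + 7.3*p^2 + 12.2*p + 2.156 = (p + 0.2)(p + 2.2)(p + 4.9). Poles: -0.2, -2.2, -4.9. Stable (all poles in LHP)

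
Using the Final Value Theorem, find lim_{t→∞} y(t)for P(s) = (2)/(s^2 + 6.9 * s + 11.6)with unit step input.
FVT: lim_{t→∞} y(t) = lim_{s→0} s*Y(s) where Y(s) = P(s)/s.
= lim_{s→0} P(s) = P(0) = num(0)/den(0) = 2/11.6 = 0.1724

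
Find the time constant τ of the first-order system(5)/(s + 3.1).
First-order system: τ = -1/pole. Pole = -3.1. τ = -1/(-3.1) = 0.3226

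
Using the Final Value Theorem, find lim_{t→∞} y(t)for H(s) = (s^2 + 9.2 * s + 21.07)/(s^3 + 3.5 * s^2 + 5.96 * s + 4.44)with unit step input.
FVT: lim_{t→∞} y(t) = lim_{s→0} s*Y(s) where Y(s) = H(s)/s.
= lim_{s→0} H(s) = H(0) = num(0)/den(0) = 21.07/4.44 = 4.745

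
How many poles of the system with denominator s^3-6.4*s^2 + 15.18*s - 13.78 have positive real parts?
s^3 - 6.4*s^2 + 15.18*s - 13.78 = (s - 2.6)(s^2 - 3.8*s + 5.3). Poles: 1.9 + 1.3j, 1.9 - 1.3j, 2.6. RHP poles (Re>0): 3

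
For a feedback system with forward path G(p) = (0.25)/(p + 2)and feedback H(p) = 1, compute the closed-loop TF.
Closed-loop T = G/(1+GH).
Numerator: G_num * H_den = 0.25.
Denominator: G_den * H_den + G_num * H_num = (p + 2) + (0.25) = p + 2.25.
T(p) = (0.25)/(p + 2.25)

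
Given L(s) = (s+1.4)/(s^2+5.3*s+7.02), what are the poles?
Set denominator = 0: s^2 + 5.3*s + 7.02 = (s + 2.7)(s + 2.6) = 0 → Poles: -2.6, -2.7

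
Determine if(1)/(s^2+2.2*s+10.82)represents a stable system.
Denominator: s^2 + 2.2*s + 10.82. Poles: -1.1 + 3.1j, -1.1 - 3.1j. All Re(p)<0: Yes (stable)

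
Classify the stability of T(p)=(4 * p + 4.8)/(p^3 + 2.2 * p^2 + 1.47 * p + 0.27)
Denominator: p^3 + 2.2*p^2 + 1.47*p + 0.27 = (p + 0.3)(p + 1)(p + 0.9). Poles: -0.3, -0.9, -1. Stable (all poles in LHP)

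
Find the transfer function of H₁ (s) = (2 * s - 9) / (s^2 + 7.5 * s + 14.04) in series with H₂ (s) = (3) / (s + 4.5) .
Series: H = H₁ · H₂ = (n₁·n₂)/(d₁·d₂).
Num: n₁·n₂ = 6*s - 27. Den: d₁·d₂ = s^3 + 12*s^2 + 47.79*s + 63.18.
H(s) = (6*s - 27)/(s^3 + 12*s^2 + 47.79*s + 63.18)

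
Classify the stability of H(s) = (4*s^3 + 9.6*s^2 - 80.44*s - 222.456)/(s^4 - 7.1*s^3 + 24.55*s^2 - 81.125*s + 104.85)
Denominator: s^4 - 7.1*s^3 + 24.55*s^2 - 81.125*s + 104.85 = (s - 2)(s - 4.5)(s^2 - 0.6*s + 11.65). Poles: 0.3 + 3.4j, 0.3 - 3.4j, 2, 4.5. Unstable (4 pole(s) in RHP)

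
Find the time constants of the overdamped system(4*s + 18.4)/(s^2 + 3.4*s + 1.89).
Overdamped: real poles at -0.7, -2.7. τ = -1/pole → τ₁ = 1.429, τ₂ = 0.3704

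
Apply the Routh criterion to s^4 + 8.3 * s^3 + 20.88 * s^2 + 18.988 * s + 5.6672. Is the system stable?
Routh array:
s^4: [1, 20.88, 5.6672]; s^3: [8.3, 18.988]; s^2: [18.5923, 5.6672]; s^1: [16.458]; s^0: [5.6672]
First column: [1, 8.3, 18.5923, 16.458, 5.6672]. Sign changes = 0.
Yes, stable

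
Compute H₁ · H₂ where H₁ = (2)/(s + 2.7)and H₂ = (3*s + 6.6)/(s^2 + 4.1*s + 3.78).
Series: H = H₁ · H₂ = (n₁·n₂)/(d₁·d₂).
Num: n₁·n₂ = 6*s + 13.2. Den: d₁·d₂ = s^3 + 6.8*s^2 + 14.85*s + 10.206.
H(s) = (6*s + 13.2)/(s^3 + 6.8*s^2 + 14.85*s + 10.206)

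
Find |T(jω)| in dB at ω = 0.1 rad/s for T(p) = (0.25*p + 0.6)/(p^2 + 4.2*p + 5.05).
Substitute p = j*0.1: T(j0.1) = 0.118637 - 0.00492611j.
|T(j0.1)| = sqrt(Re² + Im²) = 0.1187.
20*log₁₀(0.1187) = -18.51 dB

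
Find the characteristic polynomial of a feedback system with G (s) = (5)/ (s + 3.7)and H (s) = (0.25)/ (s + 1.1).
Characteristic poly = G_den * H_den + G_num * H_num = (s^2 + 4.8*s + 4.07) + (1.25) = s^2 + 4.8*s + 5.32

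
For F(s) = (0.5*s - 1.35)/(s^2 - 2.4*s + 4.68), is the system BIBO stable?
Denominator: s^2 - 2.4*s + 4.68. Poles: 1.2 + 1.8j, 1.2 - 1.8j. All Re(p)<0: No (unstable)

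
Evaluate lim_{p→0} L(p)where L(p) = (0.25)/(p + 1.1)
DC gain = L(0) = num(0)/den(0) = 0.25/1.1 = 0.2273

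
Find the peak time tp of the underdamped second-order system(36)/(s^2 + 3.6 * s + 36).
Standard form: ωn²/(s²+2ζωn·s+ωn²) → ωn = 6, ζ = 0.3.
ωd = ωn·√(1-ζ²) = 6·√(1-0.3²) = 5.724.
tp = π/ωd = π/5.724 = 0.5489 s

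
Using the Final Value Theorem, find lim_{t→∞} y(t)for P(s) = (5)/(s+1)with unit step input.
FVT: lim_{t→∞} y(t) = lim_{s→0} s*Y(s) where Y(s) = P(s)/s.
= lim_{s→0} P(s) = P(0) = num(0)/den(0) = 5/1 = 5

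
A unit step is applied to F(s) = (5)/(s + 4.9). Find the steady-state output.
FVT: lim_{t→∞} y(t) = lim_{s→0} s*Y(s) where Y(s) = F(s)/s.
= lim_{s→0} F(s) = F(0) = num(0)/den(0) = 5/4.9 = 1.02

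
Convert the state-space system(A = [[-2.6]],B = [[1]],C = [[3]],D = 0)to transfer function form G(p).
G(p) = C(pI - A)⁻¹B + D.
Characteristic polynomial det(pI - A) = p + 2.6.
Numerator from C·adj(pI-A)·B + D·det(pI-A) = 3.
G(p) = (3)/(p + 2.6)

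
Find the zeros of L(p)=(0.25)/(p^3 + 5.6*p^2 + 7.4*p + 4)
Numerator is a nonzero constant (0.25) → Zeros: none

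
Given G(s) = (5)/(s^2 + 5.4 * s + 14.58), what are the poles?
Set denominator = 0: s^2 + 5.4*s + 14.58 = 0 → Poles: -2.7 + 2.7j, -2.7 - 2.7j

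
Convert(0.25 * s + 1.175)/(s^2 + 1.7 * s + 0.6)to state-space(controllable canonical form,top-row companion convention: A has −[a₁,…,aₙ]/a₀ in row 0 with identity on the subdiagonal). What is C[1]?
Reachable canonical form: C = numerator coefficients (right-aligned, zero-padded to length n).
num = 0.25*s + 1.175, C = [[0.25, 1.175]].
C[1] = 1.175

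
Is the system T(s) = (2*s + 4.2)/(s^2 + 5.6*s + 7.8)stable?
Denominator: s^2 + 5.6*s + 7.8 = (s + 2.6)(s + 3). Poles: -2.6, -3. All Re(p)<0: Yes (stable)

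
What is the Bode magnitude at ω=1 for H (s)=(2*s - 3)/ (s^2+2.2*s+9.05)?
Substitute s = j*1: H(j1) = -0.283591 + 0.32595j.
|H(j1)| = sqrt(Re² + Im²) = 0.4321.
20*log₁₀(0.4321) = -7.29 dB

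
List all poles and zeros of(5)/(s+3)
Set denominator = 0: s + 3 = 0 → Poles: -3
Numerator is a nonzero constant (5) → Zeros: none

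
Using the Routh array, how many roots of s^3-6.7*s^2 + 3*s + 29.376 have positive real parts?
Routh array:
s^3: [1, 3]; s^2: [-6.7, 29.376]; s^1: [7.38448]; s^0: [29.376]
First column: [1, -6.7, 7.38448, 29.376]. Sign changes = RHP roots = 2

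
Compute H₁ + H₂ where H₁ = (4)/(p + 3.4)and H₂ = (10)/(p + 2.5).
Parallel: H = H₁ + H₂ = (n₁·d₂ + n₂·d₁)/(d₁·d₂).
n₁·d₂ = 4*p + 10. n₂·d₁ = 10*p + 34. Sum = 14*p + 44. d₁·d₂ = p^2 + 5.9*p + 8.5.
H(p) = (14*p + 44)/(p^2 + 5.9*p + 8.5)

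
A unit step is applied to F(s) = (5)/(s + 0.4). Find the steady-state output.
FVT: lim_{t→∞} y(t) = lim_{s→0} s*Y(s) where Y(s) = F(s)/s.
= lim_{s→0} F(s) = F(0) = num(0)/den(0) = 5/0.4 = 12.5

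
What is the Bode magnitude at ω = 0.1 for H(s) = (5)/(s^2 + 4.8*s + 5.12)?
Substitute s = j*0.1: H(j0.1) = 0.969916 - 0.0911075j.
|H(j0.1)| = sqrt(Re² + Im²) = 0.9742.
20*log₁₀(0.9742) = -0.23 dB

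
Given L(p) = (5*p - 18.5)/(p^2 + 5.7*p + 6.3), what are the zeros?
Set numerator = 0: 5*p - 18.5 = 0 → Zeros: 3.7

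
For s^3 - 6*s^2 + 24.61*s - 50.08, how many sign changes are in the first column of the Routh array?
Routh array:
s^3: [1, 24.61]; s^2: [-6, -50.08]; s^1: [16.2633]; s^0: [-50.08]
First column: [1, -6, 16.2633, -50.08]. Sign changes = 3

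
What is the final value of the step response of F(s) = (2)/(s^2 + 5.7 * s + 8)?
FVT: lim_{t→∞} y(t) = lim_{s→0} s*Y(s) where Y(s) = F(s)/s.
= lim_{s→0} F(s) = F(0) = num(0)/den(0) = 2/8 = 0.25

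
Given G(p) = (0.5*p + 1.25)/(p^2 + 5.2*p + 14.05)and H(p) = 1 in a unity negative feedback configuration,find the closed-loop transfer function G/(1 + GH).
Closed-loop T = G/(1+GH).
Numerator: G_num * H_den = 0.5*p + 1.25.
Denominator: G_den * H_den + G_num * H_num = (p^2 + 5.2*p + 14.05) + (0.5*p + 1.25) = p^2 + 5.7*p + 15.3.
T(p) = (0.5*p + 1.25)/(p^2 + 5.7*p + 15.3)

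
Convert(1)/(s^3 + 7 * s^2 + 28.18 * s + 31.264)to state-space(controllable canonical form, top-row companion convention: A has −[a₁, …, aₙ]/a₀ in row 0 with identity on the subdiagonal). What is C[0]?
Reachable canonical form: C = numerator coefficients (right-aligned, zero-padded to length n).
num = 1, C = [[0, 0, 1]].
C[0] = 0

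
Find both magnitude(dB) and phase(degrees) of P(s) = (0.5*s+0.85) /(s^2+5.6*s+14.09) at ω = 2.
Substitute s = j*2: P(j2) = 0.087026 + 0.00250827j.
|P| = 20*log₁₀(sqrt(Re²+Im²)) = -21.20 dB.
∠P = atan2(Im, Re) = 1.65°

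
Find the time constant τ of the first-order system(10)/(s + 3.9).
First-order system: τ = -1/pole. Pole = -3.9. τ = -1/(-3.9) = 0.2564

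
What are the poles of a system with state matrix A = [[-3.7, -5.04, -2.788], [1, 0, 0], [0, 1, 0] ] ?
Eigenvalues solve det(λI - A) = 0.
Characteristic polynomial: λ^3 + 3.7*λ^2 + 5.04*λ + 2.788 = 0.
Factor: (λ + 1.7)(λ^2 + 2*λ + 1.64) = 0.
Roots: -1 + 0.8j, -1 - 0.8j, -1.7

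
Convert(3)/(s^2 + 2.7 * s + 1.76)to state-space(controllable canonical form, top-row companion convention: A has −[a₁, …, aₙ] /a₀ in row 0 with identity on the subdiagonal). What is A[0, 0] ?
Reachable canonical form for den = s^2 + 2.7*s + 1.76: top row of A = -[a₁,a₂,...,aₙ]/a₀, ones on the subdiagonal, zeros elsewhere.
A = [[-2.7, -1.76], [1, 0]].
A[0,0] = -2.7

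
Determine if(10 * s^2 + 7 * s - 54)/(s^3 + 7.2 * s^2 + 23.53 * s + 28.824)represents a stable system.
Denominator: s^3 + 7.2*s^2 + 23.53*s + 28.824 = (s + 2.4)(s^2 + 4.8*s + 12.01). Poles: -2.4, -2.4 + 2.5j, -2.4 - 2.5j. All Re(p)<0: Yes (stable)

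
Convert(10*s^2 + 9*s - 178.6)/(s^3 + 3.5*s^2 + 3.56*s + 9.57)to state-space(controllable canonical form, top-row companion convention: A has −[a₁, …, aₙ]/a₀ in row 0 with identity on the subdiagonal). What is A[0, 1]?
Reachable canonical form for den = s^3 + 3.5*s^2 + 3.56*s + 9.57: top row of A = -[a₁,a₂,...,aₙ]/a₀, ones on the subdiagonal, zeros elsewhere.
A = [[-3.5, -3.56, -9.57], [1, 0, 0], [0, 1, 0]].
A[0,1] = -3.56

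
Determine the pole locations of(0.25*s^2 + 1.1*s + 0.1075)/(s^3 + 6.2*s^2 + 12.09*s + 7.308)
Set denominator = 0: s^3 + 6.2*s^2 + 12.09*s + 7.308 = (s + 2.9)(s + 2.1)(s + 1.2) = 0 → Poles: -1.2, -2.1, -2.9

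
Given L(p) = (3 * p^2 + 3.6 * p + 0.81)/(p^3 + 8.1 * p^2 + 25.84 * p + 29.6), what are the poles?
Set denominator = 0: p^3 + 8.1*p^2 + 25.84*p + 29.6 = (p + 2.5)(p^2 + 5.6*p + 11.84) = 0 → Poles: -2.5, -2.8 + 2j, -2.8 - 2j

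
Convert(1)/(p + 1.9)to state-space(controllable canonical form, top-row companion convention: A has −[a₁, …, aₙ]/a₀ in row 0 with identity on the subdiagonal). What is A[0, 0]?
Reachable canonical form for den = p + 1.9: top row of A = -[a₁,a₂,...,aₙ]/a₀, ones on the subdiagonal, zeros elsewhere.
A = [[-1.9]].
A[0,0] = -1.9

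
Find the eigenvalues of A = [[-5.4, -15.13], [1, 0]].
Eigenvalues solve det(λI - A) = 0.
Characteristic polynomial: λ^2 + 5.4*λ + 15.13 = 0.
Roots: -2.7 + 2.8j, -2.7 - 2.8j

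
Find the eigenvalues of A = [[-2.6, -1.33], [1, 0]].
Eigenvalues solve det(λI - A) = 0.
Characteristic polynomial: λ^2 + 2.6*λ + 1.33 = 0.
Factor: (λ + 1.9)(λ + 0.7) = 0.
Roots: -0.7, -1.9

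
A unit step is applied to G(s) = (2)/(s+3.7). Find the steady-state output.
FVT: lim_{t→∞} y(t) = lim_{s→0} s*Y(s) where Y(s) = G(s)/s.
= lim_{s→0} G(s) = G(0) = num(0)/den(0) = 2/3.7 = 0.5405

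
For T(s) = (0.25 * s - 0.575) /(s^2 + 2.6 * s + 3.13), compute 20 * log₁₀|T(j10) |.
Substitute s = j*10: T(j10) = 0.0119983 - 0.0225874j.
|T(j10)| = sqrt(Re² + Im²) = 0.02558.
20*log₁₀(0.02558) = -31.84 dB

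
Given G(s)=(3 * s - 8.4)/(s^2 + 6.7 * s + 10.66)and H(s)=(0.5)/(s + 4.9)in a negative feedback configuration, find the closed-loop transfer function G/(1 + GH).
Closed-loop T = G/(1+GH).
Numerator: G_num * H_den = 3*s^2 + 6.3*s - 41.16.
Denominator: G_den * H_den + G_num * H_num = (s^3 + 11.6*s^2 + 43.49*s + 52.234) + (1.5*s - 4.2) = s^3 + 11.6*s^2 + 44.99*s + 48.034.
T(s) = (3*s^2 + 6.3*s - 41.16)/(s^3 + 11.6*s^2 + 44.99*s + 48.034)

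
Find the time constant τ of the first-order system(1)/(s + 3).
First-order system: τ = -1/pole. Pole = -3. τ = -1/(-3) = 0.3333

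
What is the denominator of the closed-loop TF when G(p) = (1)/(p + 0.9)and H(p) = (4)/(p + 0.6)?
Characteristic poly = G_den * H_den + G_num * H_num = (p^2 + 1.5*p + 0.54) + (4) = p^2 + 1.5*p + 4.54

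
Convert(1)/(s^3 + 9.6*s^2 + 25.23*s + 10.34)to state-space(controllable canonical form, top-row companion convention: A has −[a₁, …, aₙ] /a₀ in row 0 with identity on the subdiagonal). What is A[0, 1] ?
Reachable canonical form for den = s^3 + 9.6*s^2 + 25.23*s + 10.34: top row of A = -[a₁,a₂,...,aₙ]/a₀, ones on the subdiagonal, zeros elsewhere.
A = [[-9.6, -25.23, -10.34], [1, 0, 0], [0, 1, 0]].
A[0,1] = -25.23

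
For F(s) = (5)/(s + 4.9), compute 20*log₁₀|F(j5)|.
Substitute s = j*5: F(j5) = 0.499898 - 0.5101j.
|F(j5)| = sqrt(Re² + Im²) = 0.7142.
20*log₁₀(0.7142) = -2.92 dB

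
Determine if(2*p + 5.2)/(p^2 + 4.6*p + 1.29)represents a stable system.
Denominator: p^2 + 4.6*p + 1.29 = (p + 4.3)(p + 0.3). Poles: -0.3, -4.3. All Re(p)<0: Yes (stable)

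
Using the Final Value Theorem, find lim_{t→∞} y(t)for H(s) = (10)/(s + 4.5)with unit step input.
FVT: lim_{t→∞} y(t) = lim_{s→0} s*Y(s) where Y(s) = H(s)/s.
= lim_{s→0} H(s) = H(0) = num(0)/den(0) = 10/4.5 = 2.222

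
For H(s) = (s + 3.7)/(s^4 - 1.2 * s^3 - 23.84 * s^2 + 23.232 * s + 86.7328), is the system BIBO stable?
Denominator: s^4 - 1.2*s^3 - 23.84*s^2 + 23.232*s + 86.7328 = (s - 2.8)(s + 1.6)(s - 4.4)(s + 4.4). Poles: -1.6, -4.4, 2.8, 4.4. All Re(p)<0: No (unstable)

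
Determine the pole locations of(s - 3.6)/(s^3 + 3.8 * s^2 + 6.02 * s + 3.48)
Set denominator = 0: s^3 + 3.8*s^2 + 6.02*s + 3.48 = (s + 1.2)(s^2 + 2.6*s + 2.9) = 0 → Poles: -1.2, -1.3 + 1.1j, -1.3 - 1.1j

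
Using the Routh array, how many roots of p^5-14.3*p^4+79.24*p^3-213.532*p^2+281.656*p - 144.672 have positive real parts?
Routh array:
p^5: [1, 79.24, 281.656]; p^4: [-14.3, -213.532, -144.672]; p^3: [64.3077, 271.539]; p^2: [-153.15, -144.672]; p^1: [210.791]; p^0: [-144.672]
First column: [1, -14.3, 64.3077, -153.15, 210.791, -144.672]. Sign changes = RHP roots = 5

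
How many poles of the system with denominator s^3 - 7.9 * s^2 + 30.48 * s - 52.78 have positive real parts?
s^3 - 7.9*s^2 + 30.48*s - 52.78 = (s - 3.5)(s^2 - 4.4*s + 15.08). Poles: 2.2 + 3.2j, 2.2 - 3.2j, 3.5. RHP poles (Re>0): 3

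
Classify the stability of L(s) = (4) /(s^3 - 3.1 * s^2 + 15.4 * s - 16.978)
Denominator: s^3 - 3.1*s^2 + 15.4*s - 16.978 = (s - 1.3)(s^2 - 1.8*s + 13.06). Poles: 0.9 + 3.5j, 0.9 - 3.5j, 1.3. Unstable (3 pole(s) in RHP)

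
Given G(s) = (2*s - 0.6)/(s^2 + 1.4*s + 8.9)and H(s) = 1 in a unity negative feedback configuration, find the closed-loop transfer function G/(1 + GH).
Closed-loop T = G/(1+GH).
Numerator: G_num * H_den = 2*s - 0.6.
Denominator: G_den * H_den + G_num * H_num = (s^2 + 1.4*s + 8.9) + (2*s - 0.6) = s^2 + 3.4*s + 8.3.
T(s) = (2*s - 0.6)/(s^2 + 3.4*s + 8.3)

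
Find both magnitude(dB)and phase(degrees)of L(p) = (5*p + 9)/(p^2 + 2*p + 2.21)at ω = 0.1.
Substitute p = j*0.1: L(j0.1) = 4.07787 - 0.143443j.
|L| = 20*log₁₀(sqrt(Re²+Im²)) = 12.21 dB.
∠L = atan2(Im, Re) = -2.01°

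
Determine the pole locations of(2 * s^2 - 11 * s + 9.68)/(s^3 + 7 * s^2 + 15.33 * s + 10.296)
Set denominator = 0: s^3 + 7*s^2 + 15.33*s + 10.296 = (s + 1.3)(s + 3.3)(s + 2.4) = 0 → Poles: -1.3, -2.4, -3.3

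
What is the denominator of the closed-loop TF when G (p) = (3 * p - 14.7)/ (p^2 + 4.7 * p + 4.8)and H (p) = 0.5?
Characteristic poly = G_den * H_den + G_num * H_num = (p^2 + 4.7*p + 4.8) + (1.5*p - 7.35) = p^2 + 6.2*p - 2.55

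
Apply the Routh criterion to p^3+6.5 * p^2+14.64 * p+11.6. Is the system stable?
Routh array:
p^3: [1, 14.64]; p^2: [6.5, 11.6]; p^1: [12.8554]; p^0: [11.6]
First column: [1, 6.5, 12.8554, 11.6]. Sign changes = 0.
Yes, stable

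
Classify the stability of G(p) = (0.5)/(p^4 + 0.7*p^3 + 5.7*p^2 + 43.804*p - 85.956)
Denominator: p^4 + 0.7*p^3 + 5.7*p^2 + 43.804*p - 85.956 = (p - 1.5)(p + 3.8)(p^2 - 1.6*p + 15.08). Poles: -3.8, 0.8 + 3.8j, 0.8 - 3.8j, 1.5. Unstable (3 pole(s) in RHP)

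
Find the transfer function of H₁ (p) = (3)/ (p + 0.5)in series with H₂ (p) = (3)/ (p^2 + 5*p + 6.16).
Series: H = H₁ · H₂ = (n₁·n₂)/(d₁·d₂).
Num: n₁·n₂ = 9. Den: d₁·d₂ = p^3 + 5.5*p^2 + 8.66*p + 3.08.
H(p) = (9)/(p^3 + 5.5*p^2 + 8.66*p + 3.08)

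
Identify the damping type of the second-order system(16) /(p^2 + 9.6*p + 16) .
Standard form: ωn²/(p²+2ζωn·p+ωn²) gives ωn=4, ζ=1.2.
Overdamped (ζ = 1.2 > 1)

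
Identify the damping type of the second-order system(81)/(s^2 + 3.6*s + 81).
Standard form: ωn²/(s²+2ζωn·s+ωn²) gives ωn=9, ζ=0.2.
Underdamped (ζ = 0.2 < 1)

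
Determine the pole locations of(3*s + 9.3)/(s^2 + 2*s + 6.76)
Set denominator = 0: s^2 + 2*s + 6.76 = 0 → Poles: -1 + 2.4j, -1 - 2.4j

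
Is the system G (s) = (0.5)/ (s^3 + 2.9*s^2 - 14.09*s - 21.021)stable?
Denominator: s^3 + 2.9*s^2 - 14.09*s - 21.021 = (s - 3.3)(s + 1.3)(s + 4.9). Poles: -1.3, -4.9, 3.3. All Re(p)<0: No (unstable)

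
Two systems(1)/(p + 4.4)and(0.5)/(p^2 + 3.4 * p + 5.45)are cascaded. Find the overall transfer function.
Series: H = H₁ · H₂ = (n₁·n₂)/(d₁·d₂).
Num: n₁·n₂ = 0.5. Den: d₁·d₂ = p^3 + 7.8*p^2 + 20.41*p + 23.98.
H(p) = (0.5)/(p^3 + 7.8*p^2 + 20.41*p + 23.98)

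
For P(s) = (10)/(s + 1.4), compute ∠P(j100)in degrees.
Substitute s = j*100: P(j100) = 0.00139973 - 0.0999804j.
∠P(j100) = atan2(Im, Re) = atan2(-0.0999804, 0.00139973) = -89.20°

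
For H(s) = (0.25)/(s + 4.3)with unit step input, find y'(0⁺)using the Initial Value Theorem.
IVT: y'(0⁺) = lim_{s→∞} s²·Y(s) = lim_{s→∞} s·H(s).
deg(num) = 0, deg(den) = 1, relative degree = 1, so s·H(s) → (leading num)/(leading den) = 0.25/1 = 0.25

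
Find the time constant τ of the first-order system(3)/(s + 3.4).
First-order system: τ = -1/pole. Pole = -3.4. τ = -1/(-3.4) = 0.2941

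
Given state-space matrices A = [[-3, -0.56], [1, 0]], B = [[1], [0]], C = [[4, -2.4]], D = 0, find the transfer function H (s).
H(s) = C(sI - A)⁻¹B + D.
Characteristic polynomial det(sI - A) = s^2 + 3*s + 0.56.
Numerator from C·adj(sI-A)·B + D·det(sI-A) = 4*s - 2.4.
H(s) = (4*s - 2.4)/(s^2 + 3*s + 0.56)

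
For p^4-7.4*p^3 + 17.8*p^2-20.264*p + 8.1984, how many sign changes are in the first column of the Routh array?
Routh array:
p^4: [1, 17.8, 8.1984]; p^3: [-7.4, -20.264]; p^2: [15.0616, 8.1984]; p^1: [-16.236]; p^0: [8.1984]
First column: [1, -7.4, 15.0616, -16.236, 8.1984]. Sign changes = 4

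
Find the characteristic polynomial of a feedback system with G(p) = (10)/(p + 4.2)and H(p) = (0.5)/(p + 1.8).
Characteristic poly = G_den * H_den + G_num * H_num = (p^2 + 6*p + 7.56) + (5) = p^2 + 6*p + 12.56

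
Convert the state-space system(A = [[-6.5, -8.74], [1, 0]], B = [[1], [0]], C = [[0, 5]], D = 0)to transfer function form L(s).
L(s) = C(sI - A)⁻¹B + D.
Characteristic polynomial det(sI - A) = s^2 + 6.5*s + 8.74.
Numerator from C·adj(sI-A)·B + D·det(sI-A) = 5.
L(s) = (5)/(s^2 + 6.5*s + 8.74)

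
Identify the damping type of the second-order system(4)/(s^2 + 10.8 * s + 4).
Standard form: ωn²/(s²+2ζωn·s+ωn²) gives ωn=2, ζ=2.7.
Overdamped (ζ = 2.7 > 1)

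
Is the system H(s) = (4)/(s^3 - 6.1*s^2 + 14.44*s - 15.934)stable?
Denominator: s^3 - 6.1*s^2 + 14.44*s - 15.934 = (s - 3.1)(s^2 - 3*s + 5.14). Poles: 1.5 + 1.7j, 1.5 - 1.7j, 3.1. All Re(p)<0: No (unstable)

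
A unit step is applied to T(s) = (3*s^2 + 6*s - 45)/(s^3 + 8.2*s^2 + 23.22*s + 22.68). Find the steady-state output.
FVT: lim_{t→∞} y(t) = lim_{s→0} s*Y(s) where Y(s) = T(s)/s.
= lim_{s→0} T(s) = T(0) = num(0)/den(0) = -45/22.68 = -1.984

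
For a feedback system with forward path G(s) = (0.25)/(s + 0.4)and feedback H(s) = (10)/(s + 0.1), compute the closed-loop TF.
Closed-loop T = G/(1+GH).
Numerator: G_num * H_den = 0.25*s + 0.025.
Denominator: G_den * H_den + G_num * H_num = (s^2 + 0.5*s + 0.04) + (2.5) = s^2 + 0.5*s + 2.54.
T(s) = (0.25*s + 0.025)/(s^2 + 0.5*s + 2.54)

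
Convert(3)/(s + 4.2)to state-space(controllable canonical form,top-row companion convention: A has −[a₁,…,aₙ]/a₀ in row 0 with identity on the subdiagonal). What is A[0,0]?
Reachable canonical form for den = s + 4.2: top row of A = -[a₁,a₂,...,aₙ]/a₀, ones on the subdiagonal, zeros elsewhere.
A = [[-4.2]].
A[0,0] = -4.2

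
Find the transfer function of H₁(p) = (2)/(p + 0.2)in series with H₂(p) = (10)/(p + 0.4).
Series: H = H₁ · H₂ = (n₁·n₂)/(d₁·d₂).
Num: n₁·n₂ = 20. Den: d₁·d₂ = p^2 + 0.6*p + 0.08.
H(p) = (20)/(p^2 + 0.6*p + 0.08)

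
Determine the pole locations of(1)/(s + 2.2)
Set denominator = 0: s + 2.2 = 0 → Poles: -2.2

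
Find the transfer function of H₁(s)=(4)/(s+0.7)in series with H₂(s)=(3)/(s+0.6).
Series: H = H₁ · H₂ = (n₁·n₂)/(d₁·d₂).
Num: n₁·n₂ = 12. Den: d₁·d₂ = s^2 + 1.3*s + 0.42.
H(s) = (12)/(s^2 + 1.3*s + 0.42)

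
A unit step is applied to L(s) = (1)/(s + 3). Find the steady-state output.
FVT: lim_{t→∞} y(t) = lim_{s→0} s*Y(s) where Y(s) = L(s)/s.
= lim_{s→0} L(s) = L(0) = num(0)/den(0) = 1/3 = 0.3333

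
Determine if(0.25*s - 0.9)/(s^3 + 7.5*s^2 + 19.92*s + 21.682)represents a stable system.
Denominator: s^3 + 7.5*s^2 + 19.92*s + 21.682 = (s + 3.7)(s^2 + 3.8*s + 5.86). Poles: -1.9 + 1.5j, -1.9 - 1.5j, -3.7. All Re(p)<0: Yes (stable)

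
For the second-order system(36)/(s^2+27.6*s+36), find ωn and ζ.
Standard form: ωn²/(s²+2ζωn·s+ωn²).
const=36=ωn² → ωn=6, s coeff=27.6=2ζωn → ζ=2.3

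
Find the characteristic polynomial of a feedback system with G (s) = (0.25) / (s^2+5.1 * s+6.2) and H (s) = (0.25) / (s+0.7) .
Characteristic poly = G_den * H_den + G_num * H_num = (s^3 + 5.8*s^2 + 9.77*s + 4.34) + (0.0625) = s^3 + 5.8*s^2 + 9.77*s + 4.4025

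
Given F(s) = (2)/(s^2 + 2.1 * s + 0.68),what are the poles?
Set denominator = 0: s^2 + 2.1*s + 0.68 = (s + 1.7)(s + 0.4) = 0 → Poles: -0.4, -1.7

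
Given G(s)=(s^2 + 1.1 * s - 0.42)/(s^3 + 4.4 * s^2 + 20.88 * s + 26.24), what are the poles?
Set denominator = 0: s^3 + 4.4*s^2 + 20.88*s + 26.24 = (s + 1.6)(s^2 + 2.8*s + 16.4) = 0 → Poles: -1.4 + 3.8j, -1.4 - 3.8j, -1.6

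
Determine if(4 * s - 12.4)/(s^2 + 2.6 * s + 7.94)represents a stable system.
Denominator: s^2 + 2.6*s + 7.94. Poles: -1.3 + 2.5j, -1.3 - 2.5j. All Re(p)<0: Yes (stable)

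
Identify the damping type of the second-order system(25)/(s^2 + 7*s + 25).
Standard form: ωn²/(s²+2ζωn·s+ωn²) gives ωn=5, ζ=0.7.
Underdamped (ζ = 0.7 < 1)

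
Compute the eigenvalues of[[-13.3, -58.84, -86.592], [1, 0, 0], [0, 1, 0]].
Eigenvalues solve det(λI - A) = 0.
Characteristic polynomial: λ^3 + 13.3*λ^2 + 58.84*λ + 86.592 = 0.
Factor: (λ + 4.8)(λ + 4.4)(λ + 4.1) = 0.
Roots: -4.1, -4.4, -4.8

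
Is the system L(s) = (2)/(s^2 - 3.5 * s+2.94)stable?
Denominator: s^2 - 3.5*s + 2.94 = (s - 1.4)(s - 2.1). Poles: 1.4, 2.1. All Re(p)<0: No (unstable)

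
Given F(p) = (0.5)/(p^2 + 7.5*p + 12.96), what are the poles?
Set denominator = 0: p^2 + 7.5*p + 12.96 = (p + 4.8)(p + 2.7) = 0 → Poles: -2.7, -4.8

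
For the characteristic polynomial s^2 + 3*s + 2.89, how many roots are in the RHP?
Poles: -1.5 + 0.8j, -1.5 - 0.8j. RHP poles (Re>0): 0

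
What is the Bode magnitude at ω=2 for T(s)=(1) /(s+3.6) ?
Substitute s = j*2: T(j2) = 0.212264 - 0.117925j.
|T(j2)| = sqrt(Re² + Im²) = 0.2428.
20*log₁₀(0.2428) = -12.29 dB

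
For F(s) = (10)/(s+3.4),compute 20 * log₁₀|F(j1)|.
Substitute s = j*1: F(j1) = 2.70701 - 0.796178j.
|F(j1)| = sqrt(Re² + Im²) = 2.822.
20*log₁₀(2.822) = 9.01 dB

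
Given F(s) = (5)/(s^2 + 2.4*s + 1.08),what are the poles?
Set denominator = 0: s^2 + 2.4*s + 1.08 = (s + 1.8)(s + 0.6) = 0 → Poles: -0.6, -1.8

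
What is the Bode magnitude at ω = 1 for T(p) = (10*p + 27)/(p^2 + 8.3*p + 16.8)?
Substitute p = j*1: T(j1) = 1.59985 - 0.207516j.
|T(j1)| = sqrt(Re² + Im²) = 1.613.
20*log₁₀(1.613) = 4.15 dB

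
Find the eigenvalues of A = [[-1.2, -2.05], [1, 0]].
Eigenvalues solve det(λI - A) = 0.
Characteristic polynomial: λ^2 + 1.2*λ + 2.05 = 0.
Roots: -0.6 + 1.3j, -0.6 - 1.3j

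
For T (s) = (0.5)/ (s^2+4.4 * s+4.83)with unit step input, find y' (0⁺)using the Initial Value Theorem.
IVT: y'(0⁺) = lim_{s→∞} s²·Y(s) = lim_{s→∞} s·T(s).
deg(num) = 0, deg(den) = 2, relative degree = 2 ≥ 2, so s·T(s) → 0. Initial slope = 0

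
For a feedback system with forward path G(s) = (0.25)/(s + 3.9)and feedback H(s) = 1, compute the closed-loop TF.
Closed-loop T = G/(1+GH).
Numerator: G_num * H_den = 0.25.
Denominator: G_den * H_den + G_num * H_num = (s + 3.9) + (0.25) = s + 4.15.
T(s) = (0.25)/(s + 4.15)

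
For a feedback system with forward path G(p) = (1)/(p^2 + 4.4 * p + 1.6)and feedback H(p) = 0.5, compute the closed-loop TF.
Closed-loop T = G/(1+GH).
Numerator: G_num * H_den = 1.
Denominator: G_den * H_den + G_num * H_num = (p^2 + 4.4*p + 1.6) + (0.5) = p^2 + 4.4*p + 2.1.
T(p) = (1)/(p^2 + 4.4*p + 2.1)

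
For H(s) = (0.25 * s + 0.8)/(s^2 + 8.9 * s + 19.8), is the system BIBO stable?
Denominator: s^2 + 8.9*s + 19.8 = (s + 4.4)(s + 4.5). Poles: -4.4, -4.5. All Re(p)<0: Yes (stable)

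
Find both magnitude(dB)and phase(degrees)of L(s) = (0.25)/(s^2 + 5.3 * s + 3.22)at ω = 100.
Substitute s = j*100: L(j100) = -2.4938e-05 - 1.32214e-06j.
|L| = 20*log₁₀(sqrt(Re²+Im²)) = -92.05 dB.
∠L = atan2(Im, Re) = -176.97°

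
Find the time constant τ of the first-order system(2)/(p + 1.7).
First-order system: τ = -1/pole. Pole = -1.7. τ = -1/(-1.7) = 0.5882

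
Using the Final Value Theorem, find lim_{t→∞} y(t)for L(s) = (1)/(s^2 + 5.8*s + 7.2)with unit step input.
FVT: lim_{t→∞} y(t) = lim_{s→0} s*Y(s) where Y(s) = L(s)/s.
= lim_{s→0} L(s) = L(0) = num(0)/den(0) = 1/7.2 = 0.1389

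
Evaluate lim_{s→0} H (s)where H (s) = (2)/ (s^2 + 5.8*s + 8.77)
DC gain = H(0) = num(0)/den(0) = 2/8.77 = 0.2281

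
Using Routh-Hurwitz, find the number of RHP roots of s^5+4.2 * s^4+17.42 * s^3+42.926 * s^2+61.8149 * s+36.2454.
Routh array:
s^5: [1, 17.42, 61.8149]; s^4: [4.2, 42.926, 36.2454]; s^3: [7.19952, 53.185]; s^2: [11.8993, 36.2454]; s^1: [31.2553]; s^0: [36.2454]
First column: [1, 4.2, 7.19952, 11.8993, 31.2553, 36.2454]. Sign changes = RHP roots = 0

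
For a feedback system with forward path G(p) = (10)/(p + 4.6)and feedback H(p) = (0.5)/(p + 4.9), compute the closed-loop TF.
Closed-loop T = G/(1+GH).
Numerator: G_num * H_den = 10*p + 49.
Denominator: G_den * H_den + G_num * H_num = (p^2 + 9.5*p + 22.54) + (5) = p^2 + 9.5*p + 27.54.
T(p) = (10*p + 49)/(p^2 + 9.5*p + 27.54)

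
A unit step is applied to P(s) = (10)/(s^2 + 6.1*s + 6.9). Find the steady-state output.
FVT: lim_{t→∞} y(t) = lim_{s→0} s*Y(s) where Y(s) = P(s)/s.
= lim_{s→0} P(s) = P(0) = num(0)/den(0) = 10/6.9 = 1.449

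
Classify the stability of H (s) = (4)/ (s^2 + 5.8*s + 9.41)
Denominator: s^2 + 5.8*s + 9.41. Poles: -2.9 + 1j, -2.9 - 1j. Stable (all poles in LHP)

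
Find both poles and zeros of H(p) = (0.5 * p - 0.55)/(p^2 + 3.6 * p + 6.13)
Set denominator = 0: p^2 + 3.6*p + 6.13 = 0 → Poles: -1.8 + 1.7j, -1.8 - 1.7j
Set numerator = 0: 0.5*p - 0.55 = 0 → Zeros: 1.1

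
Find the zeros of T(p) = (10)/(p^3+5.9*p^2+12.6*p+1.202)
Numerator is a nonzero constant (10) → Zeros: none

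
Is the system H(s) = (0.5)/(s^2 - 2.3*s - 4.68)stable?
Denominator: s^2 - 2.3*s - 4.68 = (s - 3.6)(s + 1.3). Poles: -1.3, 3.6. All Re(p)<0: No (unstable)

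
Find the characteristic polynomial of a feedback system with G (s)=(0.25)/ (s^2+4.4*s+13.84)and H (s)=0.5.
Characteristic poly = G_den * H_den + G_num * H_num = (s^2 + 4.4*s + 13.84) + (0.125) = s^2 + 4.4*s + 13.965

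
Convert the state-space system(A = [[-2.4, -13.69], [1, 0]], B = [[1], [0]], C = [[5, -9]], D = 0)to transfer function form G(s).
G(s) = C(sI - A)⁻¹B + D.
Characteristic polynomial det(sI - A) = s^2 + 2.4*s + 13.69.
Numerator from C·adj(sI-A)·B + D·det(sI-A) = 5*s - 9.
G(s) = (5*s - 9)/(s^2 + 2.4*s + 13.69)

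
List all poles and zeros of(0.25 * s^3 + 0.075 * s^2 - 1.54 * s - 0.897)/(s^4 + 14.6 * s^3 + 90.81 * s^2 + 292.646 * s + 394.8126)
Set denominator = 0: s^4 + 14.6*s^3 + 90.81*s^2 + 292.646*s + 394.8126 = (s + 3.9)(s + 4.9)(s^2 + 5.8*s + 20.66) = 0 → Poles: -2.9 + 3.5j, -2.9 - 3.5j, -3.9, -4.9
Set numerator = 0: 0.25*s^3 + 0.075*s^2 - 1.54*s - 0.897 = 0.25*(s + 0.6)(s + 2.3)(s - 2.6) = 0 → Zeros: -0.6, -2.3, 2.6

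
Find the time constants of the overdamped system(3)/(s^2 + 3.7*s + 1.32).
Overdamped: real poles at -3.3, -0.4. τ = -1/pole → τ₁ = 0.303, τ₂ = 2.5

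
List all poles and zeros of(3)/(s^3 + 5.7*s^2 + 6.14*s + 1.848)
Set denominator = 0: s^3 + 5.7*s^2 + 6.14*s + 1.848 = (s + 4.4)(s + 0.6)(s + 0.7) = 0 → Poles: -0.6, -0.7, -4.4
Numerator is a nonzero constant (3) → Zeros: none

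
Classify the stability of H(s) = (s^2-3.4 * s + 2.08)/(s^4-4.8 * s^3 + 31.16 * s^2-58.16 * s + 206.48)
Denominator: s^4 - 4.8*s^3 + 31.16*s^2 - 58.16*s + 206.48 = (s^2 - 0.4*s + 11.6)(s^2 - 4.4*s + 17.8). Poles: 0.2 + 3.4j, 0.2 - 3.4j, 2.2 + 3.6j, 2.2 - 3.6j. Unstable (4 pole(s) in RHP)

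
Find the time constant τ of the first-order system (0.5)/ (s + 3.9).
First-order system: τ = -1/pole. Pole = -3.9. τ = -1/(-3.9) = 0.2564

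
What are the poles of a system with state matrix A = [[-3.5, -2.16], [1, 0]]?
Eigenvalues solve det(λI - A) = 0.
Characteristic polynomial: λ^2 + 3.5*λ + 2.16 = 0.
Factor: (λ + 2.7)(λ + 0.8) = 0.
Roots: -0.8, -2.7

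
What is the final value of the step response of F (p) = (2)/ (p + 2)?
FVT: lim_{t→∞} y(t) = lim_{p→0} p*Y(p) where Y(p) = F(p)/p.
= lim_{p→0} F(p) = F(0) = num(0)/den(0) = 2/2 = 1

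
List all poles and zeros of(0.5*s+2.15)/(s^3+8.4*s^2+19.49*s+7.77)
Set denominator = 0: s^3 + 8.4*s^2 + 19.49*s + 7.77 = (s + 0.5)(s + 4.2)(s + 3.7) = 0 → Poles: -0.5, -3.7, -4.2
Set numerator = 0: 0.5*s + 2.15 = 0 → Zeros: -4.3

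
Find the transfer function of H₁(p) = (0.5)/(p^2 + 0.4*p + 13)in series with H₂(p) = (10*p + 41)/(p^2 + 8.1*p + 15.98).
Series: H = H₁ · H₂ = (n₁·n₂)/(d₁·d₂).
Num: n₁·n₂ = 5*p + 20.5. Den: d₁·d₂ = p^4 + 8.5*p^3 + 32.22*p^2 + 111.692*p + 207.74.
H(p) = (5*p + 20.5)/(p^4 + 8.5*p^3 + 32.22*p^2 + 111.692*p + 207.74)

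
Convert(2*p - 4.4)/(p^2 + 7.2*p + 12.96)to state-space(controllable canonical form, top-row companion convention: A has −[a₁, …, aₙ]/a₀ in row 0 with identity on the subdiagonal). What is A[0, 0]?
Reachable canonical form for den = p^2 + 7.2*p + 12.96: top row of A = -[a₁,a₂,...,aₙ]/a₀, ones on the subdiagonal, zeros elsewhere.
A = [[-7.2, -12.96], [1, 0]].
A[0,0] = -7.2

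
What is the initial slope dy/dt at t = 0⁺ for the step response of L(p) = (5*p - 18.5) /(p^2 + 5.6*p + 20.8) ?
IVT: y'(0⁺) = lim_{p→∞} p²·Y(p) = lim_{p→∞} p·L(p).
deg(num) = 1, deg(den) = 2, relative degree = 1, so p·L(p) → (leading num)/(leading den) = 5/1 = 5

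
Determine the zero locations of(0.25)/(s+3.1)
Numerator is a nonzero constant (0.25) → Zeros: none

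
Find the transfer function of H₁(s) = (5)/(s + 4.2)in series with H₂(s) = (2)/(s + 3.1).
Series: H = H₁ · H₂ = (n₁·n₂)/(d₁·d₂).
Num: n₁·n₂ = 10. Den: d₁·d₂ = s^2 + 7.3*s + 13.02.
H(s) = (10)/(s^2 + 7.3*s + 13.02)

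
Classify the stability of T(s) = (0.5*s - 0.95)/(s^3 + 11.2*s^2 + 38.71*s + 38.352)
Denominator: s^3 + 11.2*s^2 + 38.71*s + 38.352 = (s + 1.7)(s + 4.8)(s + 4.7). Poles: -1.7, -4.7, -4.8. Stable (all poles in LHP)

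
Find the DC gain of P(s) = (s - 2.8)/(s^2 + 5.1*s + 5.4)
DC gain = P(0) = num(0)/den(0) = -2.8/5.4 = -0.5185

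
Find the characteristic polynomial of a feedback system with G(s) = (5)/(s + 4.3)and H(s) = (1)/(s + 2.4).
Characteristic poly = G_den * H_den + G_num * H_num = (s^2 + 6.7*s + 10.32) + (5) = s^2 + 6.7*s + 15.32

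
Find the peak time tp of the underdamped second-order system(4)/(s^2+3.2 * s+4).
Standard form: ωn²/(s²+2ζωn·s+ωn²) → ωn = 2, ζ = 0.8.
ωd = ωn·√(1-ζ²) = 2·√(1-0.8²) = 1.2.
tp = π/ωd = π/1.2 = 2.618 s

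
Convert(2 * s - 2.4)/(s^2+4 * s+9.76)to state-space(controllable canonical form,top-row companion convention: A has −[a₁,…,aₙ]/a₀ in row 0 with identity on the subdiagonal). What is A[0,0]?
Reachable canonical form for den = s^2 + 4*s + 9.76: top row of A = -[a₁,a₂,...,aₙ]/a₀, ones on the subdiagonal, zeros elsewhere.
A = [[-4, -9.76], [1, 0]].
A[0,0] = -4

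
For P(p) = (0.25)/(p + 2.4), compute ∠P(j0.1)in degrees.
Substitute p = j*0.1: P(j0.1) = 0.103986 - 0.00433276j.
∠P(j0.1) = atan2(Im, Re) = atan2(-0.00433276, 0.103986) = -2.39°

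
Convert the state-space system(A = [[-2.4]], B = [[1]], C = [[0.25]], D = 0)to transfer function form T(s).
T(s) = C(sI - A)⁻¹B + D.
Characteristic polynomial det(sI - A) = s + 2.4.
Numerator from C·adj(sI-A)·B + D·det(sI-A) = 0.25.
T(s) = (0.25)/(s + 2.4)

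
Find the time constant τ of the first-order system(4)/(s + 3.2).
First-order system: τ = -1/pole. Pole = -3.2. τ = -1/(-3.2) = 0.3125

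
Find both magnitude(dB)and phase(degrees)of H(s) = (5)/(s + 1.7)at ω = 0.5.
Substitute s = j*0.5: H(j0.5) = 2.70701 - 0.796178j.
|H| = 20*log₁₀(sqrt(Re²+Im²)) = 9.01 dB.
∠H = atan2(Im, Re) = -16.39°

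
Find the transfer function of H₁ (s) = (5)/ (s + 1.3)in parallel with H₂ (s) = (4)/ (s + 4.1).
Parallel: H = H₁ + H₂ = (n₁·d₂ + n₂·d₁)/(d₁·d₂).
n₁·d₂ = 5*s + 20.5. n₂·d₁ = 4*s + 5.2. Sum = 9*s + 25.7. d₁·d₂ = s^2 + 5.4*s + 5.33.
H(s) = (9*s + 25.7)/(s^2 + 5.4*s + 5.33)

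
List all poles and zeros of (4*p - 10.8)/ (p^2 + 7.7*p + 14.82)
Set denominator = 0: p^2 + 7.7*p + 14.82 = (p + 3.8)(p + 3.9) = 0 → Poles: -3.8, -3.9
Set numerator = 0: 4*p - 10.8 = 0 → Zeros: 2.7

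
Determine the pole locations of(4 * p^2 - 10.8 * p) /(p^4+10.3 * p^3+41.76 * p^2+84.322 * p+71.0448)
Set denominator = 0: p^4 + 10.3*p^3 + 41.76*p^2 + 84.322*p + 71.0448 = (p + 2.4)(p + 4.1)(p^2 + 3.8*p + 7.22) = 0 → Poles: -1.9 + 1.9j, -1.9 - 1.9j, -2.4, -4.1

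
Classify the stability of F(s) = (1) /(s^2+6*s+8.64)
Denominator: s^2 + 6*s + 8.64 = (s + 2.4)(s + 3.6). Poles: -2.4, -3.6. Stable (all poles in LHP)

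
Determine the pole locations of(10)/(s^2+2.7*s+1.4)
Set denominator = 0: s^2 + 2.7*s + 1.4 = (s + 2)(s + 0.7) = 0 → Poles: -0.7, -2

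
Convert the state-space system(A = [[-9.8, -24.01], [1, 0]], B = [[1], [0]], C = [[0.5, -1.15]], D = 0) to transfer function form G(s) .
G(s) = C(sI - A)⁻¹B + D.
Characteristic polynomial det(sI - A) = s^2 + 9.8*s + 24.01.
Numerator from C·adj(sI-A)·B + D·det(sI-A) = 0.5*s - 1.15.
G(s) = (0.5*s - 1.15)/(s^2 + 9.8*s + 24.01)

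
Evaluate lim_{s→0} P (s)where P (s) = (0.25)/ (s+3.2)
DC gain = P(0) = num(0)/den(0) = 0.25/3.2 = 0.07812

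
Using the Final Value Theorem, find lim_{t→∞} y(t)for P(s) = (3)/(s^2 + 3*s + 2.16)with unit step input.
FVT: lim_{t→∞} y(t) = lim_{s→0} s*Y(s) where Y(s) = P(s)/s.
= lim_{s→0} P(s) = P(0) = num(0)/den(0) = 3/2.16 = 1.389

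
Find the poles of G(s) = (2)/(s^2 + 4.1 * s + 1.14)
Set denominator = 0: s^2 + 4.1*s + 1.14 = (s + 3.8)(s + 0.3) = 0 → Poles: -0.3, -3.8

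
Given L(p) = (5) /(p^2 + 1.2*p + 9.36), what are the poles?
Set denominator = 0: p^2 + 1.2*p + 9.36 = 0 → Poles: -0.6 + 3j, -0.6 - 3j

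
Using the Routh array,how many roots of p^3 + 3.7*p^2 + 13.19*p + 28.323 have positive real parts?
Routh array:
p^3: [1, 13.19]; p^2: [3.7, 28.323]; p^1: [5.53514]; p^0: [28.323]
First column: [1, 3.7, 5.53514, 28.323]. Sign changes = RHP roots = 0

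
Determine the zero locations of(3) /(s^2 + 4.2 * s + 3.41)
Numerator is a nonzero constant (3) → Zeros: none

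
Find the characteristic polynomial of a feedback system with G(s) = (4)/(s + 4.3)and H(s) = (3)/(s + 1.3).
Characteristic poly = G_den * H_den + G_num * H_num = (s^2 + 5.6*s + 5.59) + (12) = s^2 + 5.6*s + 17.59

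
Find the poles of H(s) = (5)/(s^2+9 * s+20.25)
Set denominator = 0: s^2 + 9*s + 20.25 = (s + 4.5)(s + 4.5) = 0 → Poles: -4.5, -4.5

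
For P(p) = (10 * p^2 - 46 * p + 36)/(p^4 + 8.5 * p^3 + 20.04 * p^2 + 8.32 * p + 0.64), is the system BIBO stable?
Denominator: p^4 + 8.5*p^3 + 20.04*p^2 + 8.32*p + 0.64 = (p + 0.4)(p + 4)(p + 0.1)(p + 4). Poles: -0.1, -0.4, -4, -4. All Re(p)<0: Yes (stable)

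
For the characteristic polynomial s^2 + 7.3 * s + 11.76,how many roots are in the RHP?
s^2 + 7.3*s + 11.76 = (s + 4.9)(s + 2.4). Poles: -2.4, -4.9. RHP poles (Re>0): 0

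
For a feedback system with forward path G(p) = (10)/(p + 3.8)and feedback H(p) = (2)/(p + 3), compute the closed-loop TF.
Closed-loop T = G/(1+GH).
Numerator: G_num * H_den = 10*p + 30.
Denominator: G_den * H_den + G_num * H_num = (p^2 + 6.8*p + 11.4) + (20) = p^2 + 6.8*p + 31.4.
T(p) = (10*p + 30)/(p^2 + 6.8*p + 31.4)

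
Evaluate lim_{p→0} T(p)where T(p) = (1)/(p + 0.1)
DC gain = T(0) = num(0)/den(0) = 1/0.1 = 10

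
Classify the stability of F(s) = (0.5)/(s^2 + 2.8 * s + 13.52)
Denominator: s^2 + 2.8*s + 13.52. Poles: -1.4 + 3.4j, -1.4 - 3.4j. Stable (all poles in LHP)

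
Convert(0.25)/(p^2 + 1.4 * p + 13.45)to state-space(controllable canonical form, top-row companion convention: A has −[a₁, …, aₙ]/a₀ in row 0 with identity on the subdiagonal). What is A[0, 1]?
Reachable canonical form for den = p^2 + 1.4*p + 13.45: top row of A = -[a₁,a₂,...,aₙ]/a₀, ones on the subdiagonal, zeros elsewhere.
A = [[-1.4, -13.45], [1, 0]].
A[0,1] = -13.45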